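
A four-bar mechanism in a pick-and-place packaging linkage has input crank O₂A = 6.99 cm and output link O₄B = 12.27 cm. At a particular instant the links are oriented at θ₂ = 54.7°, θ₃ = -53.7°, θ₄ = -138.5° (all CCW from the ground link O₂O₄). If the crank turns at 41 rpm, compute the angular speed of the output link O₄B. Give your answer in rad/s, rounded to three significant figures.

2.33

ω₂ = 4.294 rad/s (from 41 rpm).
Differentiating the loop-closure r₂e^{iθ₂}+r₃e^{iθ₃}=r₁+r₄e^{iθ₄} gives r₂ω₂e^{iθ₂}+r₃ω₃e^{iθ₃}=r₄ω₄e^{iθ₄}.
Eliminating the other unknown: ω₄ = r₂ω₂ sin(θ₂−θ₃) / [r₄ sin(θ₄−θ₃)].
Numerator sine = +0.94888; denominator sine = -0.99588.
Result = 0.0699·4.294·(+0.94888) / (0.1227·(-0.99588)) = -2.3305 rad/s; magnitude 2.3305 rad/s.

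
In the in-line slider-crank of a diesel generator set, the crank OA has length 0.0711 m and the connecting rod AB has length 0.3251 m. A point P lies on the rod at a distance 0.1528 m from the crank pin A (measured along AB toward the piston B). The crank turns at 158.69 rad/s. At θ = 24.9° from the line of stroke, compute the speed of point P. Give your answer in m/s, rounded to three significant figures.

ω = 158.7 rad/s.  Crank-pin speed |V_A| = rω = 11.283 m/s, perpendicular to OA.
Rod angle: sinφ = −(r/L) sinθ ⇒ φ = -5.283°; ω_rod = −rω cosθ/√(L²−r²sin²θ) = -31.614 rad/s.
V_P = V_A + ω_rod × AP, with AP = 0.1528 m along the rod.
Components: V_Px = −rω sinθ − a·ω_rod·sinφ = -5.1953 m/s;  V_Py = rω cosθ + a·ω_rod·cosφ = +5.424 m/s.
|V_P| = √(V_Px² + V_Py²) = 7.5107 m/s.

7.51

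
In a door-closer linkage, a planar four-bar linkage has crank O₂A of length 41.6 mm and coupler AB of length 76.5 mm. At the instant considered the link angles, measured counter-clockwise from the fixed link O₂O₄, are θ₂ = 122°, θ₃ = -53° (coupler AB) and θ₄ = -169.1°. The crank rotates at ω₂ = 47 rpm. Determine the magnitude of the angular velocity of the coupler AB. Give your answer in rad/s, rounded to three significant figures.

ω₂ = 4.922 rad/s (from 47 rpm).
Differentiating the loop-closure r₂e^{iθ₂}+r₃e^{iθ₃}=r₁+r₄e^{iθ₄} gives r₂ω₂e^{iθ₂}+r₃ω₃e^{iθ₃}=r₄ω₄e^{iθ₄}.
Eliminating the other unknown: ω₃ = r₂ω₂ sin(θ₄−θ₂) / [r₃ sin(θ₃−θ₄)].
Numerator sine = +0.93295; denominator sine = +0.89803.
Result = 0.0416·4.922·(+0.93295) / (0.0765·(+0.89803)) = +2.7805 rad/s; magnitude 2.7805 rad/s.

2.78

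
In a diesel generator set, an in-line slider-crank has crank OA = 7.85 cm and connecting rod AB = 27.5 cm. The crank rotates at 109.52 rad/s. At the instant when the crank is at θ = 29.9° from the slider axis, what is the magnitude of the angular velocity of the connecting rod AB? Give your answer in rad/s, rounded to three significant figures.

ω = 109.5 rad/s
The rod makes angle φ with the slider axis where L sinφ = r sinθ; differentiating, L cosφ·φ̇ = r ω cosθ.
L cosφ = √(L² − r² sin²θ) = 0.2722 m.
|ω_rod| = r ω |cosθ| / √(L² − r² sin²θ) = 0.0785·109.5·0.86690/0.2722 = 27.38 rad/s.

27.4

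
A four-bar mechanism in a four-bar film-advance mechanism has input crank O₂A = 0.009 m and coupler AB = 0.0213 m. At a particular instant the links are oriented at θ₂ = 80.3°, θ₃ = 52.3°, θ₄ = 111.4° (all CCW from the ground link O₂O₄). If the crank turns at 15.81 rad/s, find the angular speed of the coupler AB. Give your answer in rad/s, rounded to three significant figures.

4.02

ω₂ = 15.81 rad/s
Differentiating the loop-closure r₂e^{iθ₂}+r₃e^{iθ₃}=r₁+r₄e^{iθ₄} gives r₂ω₂e^{iθ₂}+r₃ω₃e^{iθ₃}=r₄ω₄e^{iθ₄}.
Eliminating the other unknown: ω₃ = r₂ω₂ sin(θ₄−θ₂) / [r₃ sin(θ₃−θ₄)].
Numerator sine = +0.51653; denominator sine = -0.85806.
Result = 0.009·15.81·(+0.51653) / (0.0213·(-0.85806)) = -4.0214 rad/s; magnitude 4.0214 rad/s.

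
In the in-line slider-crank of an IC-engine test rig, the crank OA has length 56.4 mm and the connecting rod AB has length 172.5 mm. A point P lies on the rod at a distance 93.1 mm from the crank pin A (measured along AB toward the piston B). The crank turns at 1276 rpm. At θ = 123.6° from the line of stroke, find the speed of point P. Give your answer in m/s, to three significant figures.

5.96

ω = 133.6 rad/s.  Crank-pin speed |V_A| = rω = 7.5363 m/s, perpendicular to OA.
Rod angle: sinφ = −(r/L) sinθ ⇒ φ = -15.803°; ω_rod = −rω cosθ/√(L²−r²sin²θ) = +25.127 rad/s.
V_P = V_A + ω_rod × AP, with AP = 0.0931 m along the rod.
Components: V_Px = −rω sinθ − a·ω_rod·sinφ = -5.6401 m/s;  V_Py = rω cosθ + a·ω_rod·cosφ = -1.9197 m/s.
|V_P| = √(V_Px² + V_Py²) = 5.9578 m/s.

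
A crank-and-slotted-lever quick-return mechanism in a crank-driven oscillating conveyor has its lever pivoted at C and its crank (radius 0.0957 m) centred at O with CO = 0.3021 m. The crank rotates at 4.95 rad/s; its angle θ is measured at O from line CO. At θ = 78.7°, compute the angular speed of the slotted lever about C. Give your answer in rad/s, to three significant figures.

ω = 4.95 rad/s
Crank pin A relative to C: A = (d + r cosθ, r sinθ); lever angle φ = atan2(r sinθ, d + r cosθ).
Differentiating tanφ: φ̇ = rω(d cosθ + r)/(d² + r² + 2dr cosθ).
d² + r² + 2dr cosθ = |CA|² = 0.111753 m²;  d cosθ + r = +0.1549 m.
|ω_lever| = |0.0957·4.95·+0.1549| / 0.111753 = 0.65659 rad/s.

0.657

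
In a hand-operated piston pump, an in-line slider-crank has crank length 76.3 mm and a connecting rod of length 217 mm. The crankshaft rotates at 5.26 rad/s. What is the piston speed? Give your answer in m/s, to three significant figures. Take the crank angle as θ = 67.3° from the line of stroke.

ω = 5.26 rad/s
For an in-line slider-crank, x = r cosθ + √(L² − r² sin²θ), so v = −rω sinθ·[1 + r cosθ/√(L² − r² sin²θ)].
With r = 0.0763 m, L = 0.217 m, θ = 67.3°: √(L² − r² sin²θ) = 0.20527 m.
v = −0.0763·5.26·0.92254·[1 + 0.0763·0.38591/0.20527] = -0.42336 m/s.
|v| = 0.42336 m/s.

0.423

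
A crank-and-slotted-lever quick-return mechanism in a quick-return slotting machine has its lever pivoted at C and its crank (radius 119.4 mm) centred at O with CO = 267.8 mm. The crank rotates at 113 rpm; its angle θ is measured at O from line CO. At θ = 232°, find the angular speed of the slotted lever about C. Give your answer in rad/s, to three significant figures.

1.38

ω = 11.83 rad/s (from 113 rpm).
Crank pin A relative to C: A = (d + r cosθ, r sinθ); lever angle φ = atan2(r sinθ, d + r cosθ).
Differentiating tanφ: φ̇ = rω(d cosθ + r)/(d² + r² + 2dr cosθ).
d² + r² + 2dr cosθ = |CA|² = 0.0466013 m²;  d cosθ + r = -0.045474 m.
|ω_lever| = |0.1194·11.83·-0.045474| / 0.0466013 = 1.3787 rad/s.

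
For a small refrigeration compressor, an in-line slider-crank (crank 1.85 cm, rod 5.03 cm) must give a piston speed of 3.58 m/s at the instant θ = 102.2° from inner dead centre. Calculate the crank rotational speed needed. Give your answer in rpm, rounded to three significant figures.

2060

For an in-line slider-crank, |v_piston| = rω|sinθ|·[1 + r cosθ/√(L² − r² sin²θ)].
With r = 0.0185 m, L = 0.0503 m, θ = 102.2°: the bracketed kinematic factor |dx/dθ| = 0.016576 m.
ω = v/|dx/dθ| = 3.58/0.016576 = 215.97 rad/s.
N = 60ω/(2π) = 2062.4 rpm.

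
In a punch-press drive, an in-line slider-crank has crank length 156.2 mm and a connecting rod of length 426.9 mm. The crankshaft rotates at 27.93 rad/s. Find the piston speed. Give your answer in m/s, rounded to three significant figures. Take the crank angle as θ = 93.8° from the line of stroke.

4.24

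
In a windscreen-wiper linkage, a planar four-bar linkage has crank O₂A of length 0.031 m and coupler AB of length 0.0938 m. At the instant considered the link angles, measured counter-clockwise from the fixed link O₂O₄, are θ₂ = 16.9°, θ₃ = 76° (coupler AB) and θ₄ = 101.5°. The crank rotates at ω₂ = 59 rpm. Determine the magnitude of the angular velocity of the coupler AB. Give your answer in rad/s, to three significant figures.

ω₂ = 6.178 rad/s (from 59 rpm).
Differentiating the loop-closure r₂e^{iθ₂}+r₃e^{iθ₃}=r₁+r₄e^{iθ₄} gives r₂ω₂e^{iθ₂}+r₃ω₃e^{iθ₃}=r₄ω₄e^{iθ₄}.
Eliminating the other unknown: ω₃ = r₂ω₂ sin(θ₄−θ₂) / [r₃ sin(θ₃−θ₄)].
Numerator sine = +0.99556; denominator sine = -0.43051.
Result = 0.031·6.178·(+0.99556) / (0.0938·(-0.43051)) = -4.722 rad/s; magnitude 4.722 rad/s.

4.72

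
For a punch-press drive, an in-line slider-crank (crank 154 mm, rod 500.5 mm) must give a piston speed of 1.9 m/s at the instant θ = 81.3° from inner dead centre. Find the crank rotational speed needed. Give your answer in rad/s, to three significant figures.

For an in-line slider-crank, |v_piston| = rω|sinθ|·[1 + r cosθ/√(L² − r² sin²θ)].
With r = 0.154 m, L = 0.5005 m, θ = 81.3°: the bracketed kinematic factor |dx/dθ| = 0.15967 m.
ω = v/|dx/dθ| = 1.9/0.15967 = 11.9 rad/s.

11.9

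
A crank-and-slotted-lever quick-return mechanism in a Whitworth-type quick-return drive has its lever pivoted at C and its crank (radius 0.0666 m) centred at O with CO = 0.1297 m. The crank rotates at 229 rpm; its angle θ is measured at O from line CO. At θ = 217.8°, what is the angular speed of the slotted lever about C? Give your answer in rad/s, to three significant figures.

ω = 23.98 rad/s (from 229 rpm).
Crank pin A relative to C: A = (d + r cosθ, r sinθ); lever angle φ = atan2(r sinθ, d + r cosθ).
Differentiating tanφ: φ̇ = rω(d cosθ + r)/(d² + r² + 2dr cosθ).
d² + r² + 2dr cosθ = |CA|² = 0.0076069 m²;  d cosθ + r = -0.035883 m.
|ω_lever| = |0.0666·23.98·-0.035883| / 0.0076069 = 7.5339 rad/s.

7.53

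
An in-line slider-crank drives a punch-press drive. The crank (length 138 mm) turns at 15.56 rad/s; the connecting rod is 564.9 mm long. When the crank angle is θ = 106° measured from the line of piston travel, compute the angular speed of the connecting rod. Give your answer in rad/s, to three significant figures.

1.08

ω = 15.56 rad/s
The rod makes angle φ with the slider axis where L sinφ = r sinθ; differentiating, L cosφ·φ̇ = r ω cosθ.
L cosφ = √(L² − r² sin²θ) = 0.5491 m.
|ω_rod| = r ω |cosθ| / √(L² − r² sin²θ) = 0.138·15.56·0.27564/0.5491 = 1.0779 rad/s.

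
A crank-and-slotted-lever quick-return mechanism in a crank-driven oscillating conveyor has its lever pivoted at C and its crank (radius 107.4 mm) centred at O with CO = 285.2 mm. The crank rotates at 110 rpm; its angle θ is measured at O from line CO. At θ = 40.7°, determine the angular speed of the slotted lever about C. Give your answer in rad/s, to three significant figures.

ω = 11.52 rad/s (from 110 rpm).
Crank pin A relative to C: A = (d + r cosθ, r sinθ); lever angle φ = atan2(r sinθ, d + r cosθ).
Differentiating tanφ: φ̇ = rω(d cosθ + r)/(d² + r² + 2dr cosθ).
d² + r² + 2dr cosθ = |CA|² = 0.139318 m²;  d cosθ + r = +0.32362 m.
|ω_lever| = |0.1074·11.52·+0.32362| / 0.139318 = 2.8738 rad/s.

2.87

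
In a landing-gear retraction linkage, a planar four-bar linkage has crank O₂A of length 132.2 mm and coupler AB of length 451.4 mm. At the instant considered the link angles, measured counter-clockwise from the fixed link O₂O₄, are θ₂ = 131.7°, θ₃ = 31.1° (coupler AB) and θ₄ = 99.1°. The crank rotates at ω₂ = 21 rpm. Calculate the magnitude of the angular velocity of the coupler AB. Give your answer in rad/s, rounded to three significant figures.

ω₂ = 2.199 rad/s (from 21 rpm).
Differentiating the loop-closure r₂e^{iθ₂}+r₃e^{iθ₃}=r₁+r₄e^{iθ₄} gives r₂ω₂e^{iθ₂}+r₃ω₃e^{iθ₃}=r₄ω₄e^{iθ₄}.
Eliminating the other unknown: ω₃ = r₂ω₂ sin(θ₄−θ₂) / [r₃ sin(θ₃−θ₄)].
Numerator sine = -0.53877; denominator sine = -0.92718.
Result = 0.1322·2.199·(-0.53877) / (0.4514·(-0.92718)) = +0.37424 rad/s; magnitude 0.37424 rad/s.

0.374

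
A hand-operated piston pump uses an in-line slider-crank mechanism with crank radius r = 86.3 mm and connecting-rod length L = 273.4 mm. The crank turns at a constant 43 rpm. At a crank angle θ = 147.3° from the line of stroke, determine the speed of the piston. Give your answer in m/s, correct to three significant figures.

0.153

ω = 2π·43/60 = 4.503 rad/s
For an in-line slider-crank, x = r cosθ + √(L² − r² sin²θ), so v = −rω sinθ·[1 + r cosθ/√(L² − r² sin²θ)].
With r = 0.0863 m, L = 0.2734 m, θ = 147.3°: √(L² − r² sin²θ) = 0.2694 m.
v = −0.0863·4.503·0.54024·[1 + 0.0863·-0.84151/0.2694] = -0.15335 m/s.
|v| = 0.15335 m/s.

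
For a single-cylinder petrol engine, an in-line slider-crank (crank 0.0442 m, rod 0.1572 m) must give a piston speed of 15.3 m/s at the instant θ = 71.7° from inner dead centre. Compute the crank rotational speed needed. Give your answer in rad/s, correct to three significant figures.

334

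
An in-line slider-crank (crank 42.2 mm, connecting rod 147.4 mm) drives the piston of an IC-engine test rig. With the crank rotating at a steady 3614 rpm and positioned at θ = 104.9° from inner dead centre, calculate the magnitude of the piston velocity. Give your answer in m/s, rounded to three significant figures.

14.3

ω = 2π·3614/60 = 378.5 rad/s
For an in-line slider-crank, x = r cosθ + √(L² − r² sin²θ), so v = −rω sinθ·[1 + r cosθ/√(L² − r² sin²θ)].
With r = 0.0422 m, L = 0.1474 m, θ = 104.9°: √(L² − r² sin²θ) = 0.14165 m.
v = −0.0422·378.5·0.96638·[1 + 0.0422·-0.25713/0.14165] = -14.252 m/s.
|v| = 14.252 m/s.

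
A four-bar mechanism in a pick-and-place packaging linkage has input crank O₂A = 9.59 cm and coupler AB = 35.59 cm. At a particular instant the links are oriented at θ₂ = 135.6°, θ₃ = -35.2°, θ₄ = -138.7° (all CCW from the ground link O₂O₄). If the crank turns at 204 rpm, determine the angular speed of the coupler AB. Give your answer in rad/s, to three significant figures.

ω₂ = 21.36 rad/s (from 204 rpm).
Differentiating the loop-closure r₂e^{iθ₂}+r₃e^{iθ₃}=r₁+r₄e^{iθ₄} gives r₂ω₂e^{iθ₂}+r₃ω₃e^{iθ₃}=r₄ω₄e^{iθ₄}.
Eliminating the other unknown: ω₃ = r₂ω₂ sin(θ₄−θ₂) / [r₃ sin(θ₃−θ₄)].
Numerator sine = +0.99719; denominator sine = +0.97237.
Result = 0.0959·21.36·(+0.99719) / (0.3559·(+0.97237)) = +5.9033 rad/s; magnitude 5.9033 rad/s.

5.90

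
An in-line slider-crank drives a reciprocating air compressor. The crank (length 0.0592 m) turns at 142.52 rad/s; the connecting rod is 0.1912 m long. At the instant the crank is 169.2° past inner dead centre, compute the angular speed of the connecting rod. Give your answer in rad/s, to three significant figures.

ω = 142.5 rad/s
The rod makes angle φ with the slider axis where L sinφ = r sinθ; differentiating, L cosφ·φ̇ = r ω cosθ.
L cosφ = √(L² − r² sin²θ) = 0.19088 m.
|ω_rod| = r ω |cosθ| / √(L² − r² sin²θ) = 0.0592·142.5·0.98229/0.19088 = 43.419 rad/s.

43.4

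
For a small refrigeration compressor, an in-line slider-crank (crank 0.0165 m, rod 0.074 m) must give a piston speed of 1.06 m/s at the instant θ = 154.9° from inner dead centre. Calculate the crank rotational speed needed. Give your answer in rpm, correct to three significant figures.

1810

For an in-line slider-crank, |v_piston| = rω|sinθ|·[1 + r cosθ/√(L² − r² sin²θ)].
With r = 0.0165 m, L = 0.074 m, θ = 154.9°: the bracketed kinematic factor |dx/dθ| = 0.0055796 m.
ω = v/|dx/dθ| = 1.06/0.0055796 = 189.98 rad/s.
N = 60ω/(2π) = 1814.1 rpm.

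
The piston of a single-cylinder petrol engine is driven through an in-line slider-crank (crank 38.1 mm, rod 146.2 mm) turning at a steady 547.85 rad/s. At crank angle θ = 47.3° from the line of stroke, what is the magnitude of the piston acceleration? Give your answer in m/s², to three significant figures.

ω = 547.9 rad/s
x(θ) = r cosθ + √(L² − r² sin²θ); with ω constant, a = ω²·d²x/dθ².
d²x/dθ² = −r cosθ − r²(cos2θ)/√u − r⁴ sin²2θ/(4u^{3/2}),  u = L² − r² sin²θ = 0.0205904 m².
Substituting r = 0.0381 m, L = 0.1462 m, θ = 47.3°: d²x/dθ² = -0.025204 m.
a = ω²·d²x/dθ² = (547.9)²·(-0.025204) = -7564.6 m/s²;  |a| = 7564.6 m/s².

7560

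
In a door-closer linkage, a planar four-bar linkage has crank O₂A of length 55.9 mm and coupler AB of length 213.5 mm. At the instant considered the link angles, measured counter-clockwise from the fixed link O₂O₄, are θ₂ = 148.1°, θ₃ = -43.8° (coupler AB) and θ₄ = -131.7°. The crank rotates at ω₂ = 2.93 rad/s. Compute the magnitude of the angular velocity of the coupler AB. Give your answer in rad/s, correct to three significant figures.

0.756

ω₂ = 2.93 rad/s
Differentiating the loop-closure r₂e^{iθ₂}+r₃e^{iθ₃}=r₁+r₄e^{iθ₄} gives r₂ω₂e^{iθ₂}+r₃ω₃e^{iθ₃}=r₄ω₄e^{iθ₄}.
Eliminating the other unknown: ω₃ = r₂ω₂ sin(θ₄−θ₂) / [r₃ sin(θ₃−θ₄)].
Numerator sine = +0.98541; denominator sine = +0.99933.
Result = 0.0559·2.93·(+0.98541) / (0.2135·(+0.99933)) = +0.75647 rad/s; magnitude 0.75647 rad/s.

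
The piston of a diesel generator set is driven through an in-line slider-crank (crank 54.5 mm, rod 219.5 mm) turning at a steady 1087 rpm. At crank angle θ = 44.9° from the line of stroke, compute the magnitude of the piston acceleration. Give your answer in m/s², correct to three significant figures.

ω = 2π·1087/60 = 113.8 rad/s
x(θ) = r cosθ + √(L² − r² sin²θ); with ω constant, a = ω²·d²x/dθ².
d²x/dθ² = −r cosθ − r²(cos2θ)/√u − r⁴ sin²2θ/(4u^{3/2}),  u = L² − r² sin²θ = 0.0467003 m².
Substituting r = 0.0545 m, L = 0.2195 m, θ = 44.9°: d²x/dθ² = -0.038871 m.
a = ω²·d²x/dθ² = (113.8)²·(-0.038871) = -503.67 m/s²;  |a| = 503.67 m/s².

504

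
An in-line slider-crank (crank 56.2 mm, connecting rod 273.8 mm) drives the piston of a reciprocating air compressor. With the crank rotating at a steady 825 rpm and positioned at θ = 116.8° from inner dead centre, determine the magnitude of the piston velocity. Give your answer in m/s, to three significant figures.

3.93

ω = 2π·825/60 = 86.39 rad/s
For an in-line slider-crank, x = r cosθ + √(L² − r² sin²θ), so v = −rω sinθ·[1 + r cosθ/√(L² − r² sin²θ)].
With r = 0.0562 m, L = 0.2738 m, θ = 116.8°: √(L² − r² sin²θ) = 0.26917 m.
v = −0.0562·86.39·0.89259·[1 + 0.0562·-0.45088/0.26917] = -3.9258 m/s.
|v| = 3.9258 m/s.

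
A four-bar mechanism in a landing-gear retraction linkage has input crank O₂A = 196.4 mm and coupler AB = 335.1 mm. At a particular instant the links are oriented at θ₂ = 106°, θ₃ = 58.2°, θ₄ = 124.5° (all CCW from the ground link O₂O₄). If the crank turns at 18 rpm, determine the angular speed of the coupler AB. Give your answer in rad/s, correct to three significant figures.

ω₂ = 1.885 rad/s (from 18 rpm).
Differentiating the loop-closure r₂e^{iθ₂}+r₃e^{iθ₃}=r₁+r₄e^{iθ₄} gives r₂ω₂e^{iθ₂}+r₃ω₃e^{iθ₃}=r₄ω₄e^{iθ₄}.
Eliminating the other unknown: ω₃ = r₂ω₂ sin(θ₄−θ₂) / [r₃ sin(θ₃−θ₄)].
Numerator sine = +0.31730; denominator sine = -0.91566.
Result = 0.1964·1.885·(+0.31730) / (0.3351·(-0.91566)) = -0.38283 rad/s; magnitude 0.38283 rad/s.

0.383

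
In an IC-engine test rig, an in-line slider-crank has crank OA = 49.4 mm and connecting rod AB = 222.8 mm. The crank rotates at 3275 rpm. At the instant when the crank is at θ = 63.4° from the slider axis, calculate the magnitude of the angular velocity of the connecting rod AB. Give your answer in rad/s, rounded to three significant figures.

34.7

ω = 343 rad/s (converted from 3275 rpm).
The rod makes angle φ with the slider axis where L sinφ = r sinθ; differentiating, L cosφ·φ̇ = r ω cosθ.
L cosφ = √(L² − r² sin²θ) = 0.21838 m.
|ω_rod| = r ω |cosθ| / √(L² − r² sin²θ) = 0.0494·343·0.44776/0.21838 = 34.738 rad/s.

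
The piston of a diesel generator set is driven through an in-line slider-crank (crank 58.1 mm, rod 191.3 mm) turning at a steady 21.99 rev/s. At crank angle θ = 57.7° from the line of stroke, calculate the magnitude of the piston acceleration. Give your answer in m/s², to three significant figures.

ω = 2π·22 = 138.2 rad/s
x(θ) = r cosθ + √(L² − r² sin²θ); with ω constant, a = ω²·d²x/dθ².
d²x/dθ² = −r cosθ − r²(cos2θ)/√u − r⁴ sin²2θ/(4u^{3/2}),  u = L² − r² sin²θ = 0.0341839 m².
Substituting r = 0.0581 m, L = 0.1913 m, θ = 57.7°: d²x/dθ² = -0.023582 m.
a = ω²·d²x/dθ² = (138.2)²·(-0.023582) = -450.19 m/s²;  |a| = 450.19 m/s².

450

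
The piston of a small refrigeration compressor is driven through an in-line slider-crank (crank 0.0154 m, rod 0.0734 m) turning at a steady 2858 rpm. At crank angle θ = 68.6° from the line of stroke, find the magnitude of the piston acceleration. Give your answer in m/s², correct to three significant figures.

288

ω = 2π·2858/60 = 299.3 rad/s
x(θ) = r cosθ + √(L² − r² sin²θ); with ω constant, a = ω²·d²x/dθ².
d²x/dθ² = −r cosθ − r²(cos2θ)/√u − r⁴ sin²2θ/(4u^{3/2}),  u = L² − r² sin²θ = 0.00518197 m².
Substituting r = 0.0154 m, L = 0.0734 m, θ = 68.6°: d²x/dθ² = -0.0032192 m.
a = ω²·d²x/dθ² = (299.3)²·(-0.0032192) = -288.36 m/s²;  |a| = 288.36 m/s².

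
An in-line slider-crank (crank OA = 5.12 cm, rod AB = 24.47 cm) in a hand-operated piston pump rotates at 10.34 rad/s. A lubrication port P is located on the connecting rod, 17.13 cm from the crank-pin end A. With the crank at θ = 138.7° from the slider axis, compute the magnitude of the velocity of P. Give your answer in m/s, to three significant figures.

ω = 10.34 rad/s.  Crank-pin speed |V_A| = rω = 0.52941 m/s, perpendicular to OA.
Rod angle: sinφ = −(r/L) sinθ ⇒ φ = -7.938°; ω_rod = −rω cosθ/√(L²−r²sin²θ) = +1.6411 rad/s.
V_P = V_A + ω_rod × AP, with AP = 0.1713 m along the rod.
Components: V_Px = −rω sinθ − a·ω_rod·sinφ = -0.31059 m/s;  V_Py = rω cosθ + a·ω_rod·cosφ = -0.1193 m/s.
|V_P| = √(V_Px² + V_Py²) = 0.33271 m/s.

0.333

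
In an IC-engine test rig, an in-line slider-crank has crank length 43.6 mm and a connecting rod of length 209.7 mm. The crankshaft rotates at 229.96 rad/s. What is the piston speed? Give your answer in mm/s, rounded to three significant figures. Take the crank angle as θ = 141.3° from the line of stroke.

5240

ω = 230 rad/s
For an in-line slider-crank, x = r cosθ + √(L² − r² sin²θ), so v = −rω sinθ·[1 + r cosθ/√(L² − r² sin²θ)].
With r = 0.0436 m, L = 0.2097 m, θ = 141.3°: √(L² − r² sin²θ) = 0.20792 m.
v = −0.0436·230·0.62524·[1 + 0.0436·-0.78043/0.20792] = -5.2429 m/s.
|v| = 5.2429 m/s = 5242.9 mm/s.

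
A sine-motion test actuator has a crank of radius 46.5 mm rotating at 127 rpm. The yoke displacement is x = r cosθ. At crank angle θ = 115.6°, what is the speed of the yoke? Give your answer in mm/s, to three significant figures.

ω = 13.3 rad/s (from 127 rpm).
x = r cosθ ⇒ ẋ = −rω sinθ.
|v| = rω|sinθ| = 0.0465·13.3·|sin 115.6°| = 0.55771 m/s = 557.71 mm/s.

558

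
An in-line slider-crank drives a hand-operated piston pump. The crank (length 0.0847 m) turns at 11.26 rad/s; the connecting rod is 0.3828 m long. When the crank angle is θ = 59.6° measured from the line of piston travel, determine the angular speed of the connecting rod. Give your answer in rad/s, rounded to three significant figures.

1.28

ω = 11.26 rad/s
The rod makes angle φ with the slider axis where L sinφ = r sinθ; differentiating, L cosφ·φ̇ = r ω cosθ.
L cosφ = √(L² − r² sin²θ) = 0.37576 m.
|ω_rod| = r ω |cosθ| / √(L² − r² sin²θ) = 0.0847·11.26·0.50603/0.37576 = 1.2844 rad/s.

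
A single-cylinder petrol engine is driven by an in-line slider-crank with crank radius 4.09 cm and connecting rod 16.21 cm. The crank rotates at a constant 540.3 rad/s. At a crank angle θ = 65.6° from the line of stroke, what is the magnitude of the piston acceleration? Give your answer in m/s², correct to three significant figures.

ω = 540.3 rad/s
x(θ) = r cosθ + √(L² − r² sin²θ); with ω constant, a = ω²·d²x/dθ².
d²x/dθ² = −r cosθ − r²(cos2θ)/√u − r⁴ sin²2θ/(4u^{3/2}),  u = L² − r² sin²θ = 0.0248891 m².
Substituting r = 0.0409 m, L = 0.1621 m, θ = 65.6°: d²x/dθ² = -0.010013 m.
a = ω²·d²x/dθ² = (540.3)²·(-0.010013) = -2922.9 m/s²;  |a| = 2922.9 m/s².

2920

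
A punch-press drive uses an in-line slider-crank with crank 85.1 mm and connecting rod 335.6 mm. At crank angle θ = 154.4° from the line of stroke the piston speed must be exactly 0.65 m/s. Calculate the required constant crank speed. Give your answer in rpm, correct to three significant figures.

For an in-line slider-crank, |v_piston| = rω|sinθ|·[1 + r cosθ/√(L² − r² sin²θ)].
With r = 0.0851 m, L = 0.3356 m, θ = 154.4°: the bracketed kinematic factor |dx/dθ| = 0.028311 m.
ω = v/|dx/dθ| = 0.65/0.028311 = 22.959 rad/s.
N = 60ω/(2π) = 219.25 rpm.

219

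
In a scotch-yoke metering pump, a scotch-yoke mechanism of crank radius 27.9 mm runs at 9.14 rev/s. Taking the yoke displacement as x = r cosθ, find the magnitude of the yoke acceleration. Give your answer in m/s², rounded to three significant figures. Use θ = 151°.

80.5

ω = 57.43 rad/s (from 9.14 rev/s).
x = r cosθ ⇒ ẍ = −rω² cosθ (ω constant).
|a| = rω²|cosθ| = 0.0279·(57.43)²·|cos 151°| = 80.478 m/s².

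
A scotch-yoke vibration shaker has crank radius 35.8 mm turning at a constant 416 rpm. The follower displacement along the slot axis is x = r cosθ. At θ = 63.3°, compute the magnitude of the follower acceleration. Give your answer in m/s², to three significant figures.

ω = 43.56 rad/s (from 416 rpm).
x = r cosθ ⇒ ẍ = −rω² cosθ (ω constant).
|a| = rω²|cosθ| = 0.0358·(43.56)²·|cos 63.3°| = 30.527 m/s².

30.5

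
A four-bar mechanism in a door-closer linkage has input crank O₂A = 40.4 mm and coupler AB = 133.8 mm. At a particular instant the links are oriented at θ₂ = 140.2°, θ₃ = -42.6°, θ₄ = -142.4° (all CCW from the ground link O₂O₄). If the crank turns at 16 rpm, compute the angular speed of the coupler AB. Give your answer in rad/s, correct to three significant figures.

0.501

ω₂ = 1.676 rad/s (from 16 rpm).
Differentiating the loop-closure r₂e^{iθ₂}+r₃e^{iθ₃}=r₁+r₄e^{iθ₄} gives r₂ω₂e^{iθ₂}+r₃ω₃e^{iθ₃}=r₄ω₄e^{iθ₄}.
Eliminating the other unknown: ω₃ = r₂ω₂ sin(θ₄−θ₂) / [r₃ sin(θ₃−θ₄)].
Numerator sine = +0.97592; denominator sine = +0.98541.
Result = 0.0404·1.676·(+0.97592) / (0.1338·(+0.98541)) = +0.50104 rad/s; magnitude 0.50104 rad/s.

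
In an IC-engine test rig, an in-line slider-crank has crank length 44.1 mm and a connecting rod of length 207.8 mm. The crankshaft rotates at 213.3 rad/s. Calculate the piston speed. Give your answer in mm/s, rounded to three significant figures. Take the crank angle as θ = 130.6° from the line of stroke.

ω = 213.3 rad/s
For an in-line slider-crank, x = r cosθ + √(L² − r² sin²θ), so v = −rω sinθ·[1 + r cosθ/√(L² − r² sin²θ)].
With r = 0.0441 m, L = 0.2078 m, θ = 130.6°: √(L² − r² sin²θ) = 0.20508 m.
v = −0.0441·213.3·0.75927·[1 + 0.0441·-0.65077/0.20508] = -6.1427 m/s.
|v| = 6.1427 m/s = 6142.7 mm/s.

6140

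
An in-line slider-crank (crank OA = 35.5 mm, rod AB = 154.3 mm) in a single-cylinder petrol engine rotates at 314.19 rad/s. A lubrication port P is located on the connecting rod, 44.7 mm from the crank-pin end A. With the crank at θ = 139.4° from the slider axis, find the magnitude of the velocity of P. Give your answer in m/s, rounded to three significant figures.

ω = 314.2 rad/s.  Crank-pin speed |V_A| = rω = 11.154 m/s, perpendicular to OA.
Rod angle: sinφ = −(r/L) sinθ ⇒ φ = -8.611°; ω_rod = −rω cosθ/√(L²−r²sin²θ) = +55.51 rad/s.
V_P = V_A + ω_rod × AP, with AP = 0.0447 m along the rod.
Components: V_Px = −rω sinθ − a·ω_rod·sinφ = -6.8871 m/s;  V_Py = rω cosθ + a·ω_rod·cosφ = -6.0154 m/s.
|V_P| = √(V_Px² + V_Py²) = 9.1442 m/s.

9.14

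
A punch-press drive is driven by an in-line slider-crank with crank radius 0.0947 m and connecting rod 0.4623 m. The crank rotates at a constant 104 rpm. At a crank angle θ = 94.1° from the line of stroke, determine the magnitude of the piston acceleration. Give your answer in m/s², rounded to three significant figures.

3.13

ω = 2π·104/60 = 10.89 rad/s
x(θ) = r cosθ + √(L² − r² sin²θ); with ω constant, a = ω²·d²x/dθ².
d²x/dθ² = −r cosθ − r²(cos2θ)/√u − r⁴ sin²2θ/(4u^{3/2}),  u = L² − r² sin²θ = 0.204799 m².
Substituting r = 0.0947 m, L = 0.4623 m, θ = 94.1°: d²x/dθ² = +0.026381 m.
a = ω²·d²x/dθ² = (10.89)²·(+0.026381) = +3.129 m/s²;  |a| = 3.129 m/s².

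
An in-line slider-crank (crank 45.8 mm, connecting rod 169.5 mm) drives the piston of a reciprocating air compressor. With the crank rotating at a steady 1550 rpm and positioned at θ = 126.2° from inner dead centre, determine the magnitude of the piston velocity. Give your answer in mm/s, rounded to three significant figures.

5020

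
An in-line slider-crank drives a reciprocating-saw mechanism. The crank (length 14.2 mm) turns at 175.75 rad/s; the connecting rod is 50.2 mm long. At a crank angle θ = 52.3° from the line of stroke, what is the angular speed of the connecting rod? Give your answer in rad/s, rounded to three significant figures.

31.2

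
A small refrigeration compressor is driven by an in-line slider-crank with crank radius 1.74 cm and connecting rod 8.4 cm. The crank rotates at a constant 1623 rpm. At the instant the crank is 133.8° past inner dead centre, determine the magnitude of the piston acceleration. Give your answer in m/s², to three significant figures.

351

ω = 2π·1623/60 = 170 rad/s
x(θ) = r cosθ + √(L² − r² sin²θ); with ω constant, a = ω²·d²x/dθ².
d²x/dθ² = −r cosθ − r²(cos2θ)/√u − r⁴ sin²2θ/(4u^{3/2}),  u = L² − r² sin²θ = 0.00689828 m².
Substituting r = 0.0174 m, L = 0.084 m, θ = 133.8°: d²x/dθ² = +0.012156 m.
a = ω²·d²x/dθ² = (170)²·(+0.012156) = +351.14 m/s²;  |a| = 351.14 m/s².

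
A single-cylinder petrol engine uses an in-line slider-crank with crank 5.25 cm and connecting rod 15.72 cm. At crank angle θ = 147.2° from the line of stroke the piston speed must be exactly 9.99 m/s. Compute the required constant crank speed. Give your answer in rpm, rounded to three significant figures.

4690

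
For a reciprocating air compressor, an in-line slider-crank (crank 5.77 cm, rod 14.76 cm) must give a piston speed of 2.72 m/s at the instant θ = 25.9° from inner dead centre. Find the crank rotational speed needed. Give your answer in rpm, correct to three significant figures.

760

For an in-line slider-crank, |v_piston| = rω|sinθ|·[1 + r cosθ/√(L² − r² sin²θ)].
With r = 0.0577 m, L = 0.1476 m, θ = 25.9°: the bracketed kinematic factor |dx/dθ| = 0.034199 m.
ω = v/|dx/dθ| = 2.72/0.034199 = 79.536 rad/s.
N = 60ω/(2π) = 759.51 rpm.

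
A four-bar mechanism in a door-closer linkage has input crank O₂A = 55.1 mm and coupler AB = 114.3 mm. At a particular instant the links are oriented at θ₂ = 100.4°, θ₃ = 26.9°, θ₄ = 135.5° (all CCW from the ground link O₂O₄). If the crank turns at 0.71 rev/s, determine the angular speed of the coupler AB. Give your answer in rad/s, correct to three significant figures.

1.30

ω₂ = 4.461 rad/s (from 0.71 rev/s).
Differentiating the loop-closure r₂e^{iθ₂}+r₃e^{iθ₃}=r₁+r₄e^{iθ₄} gives r₂ω₂e^{iθ₂}+r₃ω₃e^{iθ₃}=r₄ω₄e^{iθ₄}.
Eliminating the other unknown: ω₃ = r₂ω₂ sin(θ₄−θ₂) / [r₃ sin(θ₃−θ₄)].
Numerator sine = +0.57501; denominator sine = -0.94777.
Result = 0.0551·4.461·(+0.57501) / (0.1143·(-0.94777)) = -1.3047 rad/s; magnitude 1.3047 rad/s.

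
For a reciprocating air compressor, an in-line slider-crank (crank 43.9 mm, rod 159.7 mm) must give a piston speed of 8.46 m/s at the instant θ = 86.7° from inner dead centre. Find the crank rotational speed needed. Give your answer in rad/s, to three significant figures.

190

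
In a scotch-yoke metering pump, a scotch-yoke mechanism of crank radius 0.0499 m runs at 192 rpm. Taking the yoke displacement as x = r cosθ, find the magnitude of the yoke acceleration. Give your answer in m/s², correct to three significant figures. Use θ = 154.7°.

18.2

ω = 20.11 rad/s (from 192 rpm).
x = r cosθ ⇒ ẍ = −rω² cosθ (ω constant).
|a| = rω²|cosθ| = 0.0499·(20.11)²·|cos 154.7°| = 18.238 m/s².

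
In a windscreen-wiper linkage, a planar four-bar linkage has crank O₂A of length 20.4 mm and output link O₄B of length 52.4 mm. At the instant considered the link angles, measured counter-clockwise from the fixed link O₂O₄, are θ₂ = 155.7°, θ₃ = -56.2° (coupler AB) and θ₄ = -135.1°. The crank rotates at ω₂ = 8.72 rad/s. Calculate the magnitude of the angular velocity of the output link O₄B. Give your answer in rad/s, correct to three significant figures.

ω₂ = 8.72 rad/s
Differentiating the loop-closure r₂e^{iθ₂}+r₃e^{iθ₃}=r₁+r₄e^{iθ₄} gives r₂ω₂e^{iθ₂}+r₃ω₃e^{iθ₃}=r₄ω₄e^{iθ₄}.
Eliminating the other unknown: ω₄ = r₂ω₂ sin(θ₂−θ₃) / [r₄ sin(θ₄−θ₃)].
Numerator sine = -0.52844; denominator sine = -0.98129.
Result = 0.0204·8.72·(-0.52844) / (0.0524·(-0.98129)) = +1.8281 rad/s; magnitude 1.8281 rad/s.

1.83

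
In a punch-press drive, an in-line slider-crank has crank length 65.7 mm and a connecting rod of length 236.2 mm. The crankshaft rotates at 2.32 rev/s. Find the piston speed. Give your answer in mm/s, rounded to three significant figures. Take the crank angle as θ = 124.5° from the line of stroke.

662

ω = 2π·2.32 = 14.58 rad/s
For an in-line slider-crank, x = r cosθ + √(L² − r² sin²θ), so v = −rω sinθ·[1 + r cosθ/√(L² − r² sin²θ)].
With r = 0.0657 m, L = 0.2362 m, θ = 124.5°: √(L² − r² sin²θ) = 0.22991 m.
v = −0.0657·14.58·0.82413·[1 + 0.0657·-0.56641/0.22991] = -0.66152 m/s.
|v| = 0.66152 m/s = 661.52 mm/s.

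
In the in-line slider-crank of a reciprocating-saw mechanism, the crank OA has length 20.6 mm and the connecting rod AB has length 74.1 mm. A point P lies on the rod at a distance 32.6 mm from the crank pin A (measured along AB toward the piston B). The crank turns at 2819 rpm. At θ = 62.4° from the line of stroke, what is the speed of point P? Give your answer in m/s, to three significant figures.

5.92

ω = 295.2 rad/s.  Crank-pin speed |V_A| = rω = 6.0812 m/s, perpendicular to OA.
Rod angle: sinφ = −(r/L) sinθ ⇒ φ = -14.263°; ω_rod = −rω cosθ/√(L²−r²sin²θ) = -39.231 rad/s.
V_P = V_A + ω_rod × AP, with AP = 0.0326 m along the rod.
Components: V_Px = −rω sinθ − a·ω_rod·sinφ = -5.7043 m/s;  V_Py = rω cosθ + a·ω_rod·cosφ = +1.5779 m/s.
|V_P| = √(V_Px² + V_Py²) = 5.9185 m/s.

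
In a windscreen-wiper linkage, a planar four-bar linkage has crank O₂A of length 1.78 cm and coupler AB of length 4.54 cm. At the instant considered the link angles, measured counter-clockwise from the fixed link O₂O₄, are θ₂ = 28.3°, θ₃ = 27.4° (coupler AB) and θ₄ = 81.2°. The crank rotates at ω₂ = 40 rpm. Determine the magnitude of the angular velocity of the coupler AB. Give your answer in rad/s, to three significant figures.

1.62

ω₂ = 4.189 rad/s (from 40 rpm).
Differentiating the loop-closure r₂e^{iθ₂}+r₃e^{iθ₃}=r₁+r₄e^{iθ₄} gives r₂ω₂e^{iθ₂}+r₃ω₃e^{iθ₃}=r₄ω₄e^{iθ₄}.
Eliminating the other unknown: ω₃ = r₂ω₂ sin(θ₄−θ₂) / [r₃ sin(θ₃−θ₄)].
Numerator sine = +0.79758; denominator sine = -0.80696.
Result = 0.0178·4.189·(+0.79758) / (0.0454·(-0.80696)) = -1.6232 rad/s; magnitude 1.6232 rad/s.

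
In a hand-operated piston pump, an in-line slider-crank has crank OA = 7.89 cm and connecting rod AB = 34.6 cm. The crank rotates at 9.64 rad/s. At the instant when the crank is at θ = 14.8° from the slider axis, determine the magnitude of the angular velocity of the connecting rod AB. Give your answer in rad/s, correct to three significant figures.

ω = 9.64 rad/s
The rod makes angle φ with the slider axis where L sinφ = r sinθ; differentiating, L cosφ·φ̇ = r ω cosθ.
L cosφ = √(L² − r² sin²θ) = 0.34541 m.
|ω_rod| = r ω |cosθ| / √(L² − r² sin²θ) = 0.0789·9.64·0.96682/0.34541 = 2.1289 rad/s.

2.13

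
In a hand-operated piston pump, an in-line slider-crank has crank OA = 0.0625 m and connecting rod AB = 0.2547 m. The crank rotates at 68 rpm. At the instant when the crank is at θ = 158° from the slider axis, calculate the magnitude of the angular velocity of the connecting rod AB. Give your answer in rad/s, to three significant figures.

ω = 7.121 rad/s (converted from 68 rpm).
The rod makes angle φ with the slider axis where L sinφ = r sinθ; differentiating, L cosφ·φ̇ = r ω cosθ.
L cosφ = √(L² − r² sin²θ) = 0.25362 m.
|ω_rod| = r ω |cosθ| / √(L² − r² sin²θ) = 0.0625·7.121·0.92718/0.25362 = 1.627 rad/s.

1.63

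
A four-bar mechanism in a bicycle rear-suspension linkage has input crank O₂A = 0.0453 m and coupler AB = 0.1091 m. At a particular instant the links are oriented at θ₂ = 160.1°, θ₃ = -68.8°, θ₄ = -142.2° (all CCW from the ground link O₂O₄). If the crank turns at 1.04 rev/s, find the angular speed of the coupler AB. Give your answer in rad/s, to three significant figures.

ω₂ = 6.535 rad/s (from 1.04 rev/s).
Differentiating the loop-closure r₂e^{iθ₂}+r₃e^{iθ₃}=r₁+r₄e^{iθ₄} gives r₂ω₂e^{iθ₂}+r₃ω₃e^{iθ₃}=r₄ω₄e^{iθ₄}.
Eliminating the other unknown: ω₃ = r₂ω₂ sin(θ₄−θ₂) / [r₃ sin(θ₃−θ₄)].
Numerator sine = +0.84526; denominator sine = +0.95832.
Result = 0.0453·6.535·(+0.84526) / (0.1091·(+0.95832)) = +2.3931 rad/s; magnitude 2.3931 rad/s.

2.39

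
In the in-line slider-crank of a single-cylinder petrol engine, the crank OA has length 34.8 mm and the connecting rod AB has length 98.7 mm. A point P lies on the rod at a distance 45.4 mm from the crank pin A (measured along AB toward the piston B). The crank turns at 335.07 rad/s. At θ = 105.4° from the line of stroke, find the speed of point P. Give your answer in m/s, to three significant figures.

ω = 335.1 rad/s.  Crank-pin speed |V_A| = rω = 11.66 m/s, perpendicular to OA.
Rod angle: sinφ = −(r/L) sinθ ⇒ φ = -19.872°; ω_rod = −rω cosθ/√(L²−r²sin²θ) = +33.359 rad/s.
V_P = V_A + ω_rod × AP, with AP = 0.0454 m along the rod.
Components: V_Px = −rω sinθ − a·ω_rod·sinφ = -10.727 m/s;  V_Py = rω cosθ + a·ω_rod·cosφ = -1.6722 m/s.
|V_P| = √(V_Px² + V_Py²) = 10.857 m/s.

10.9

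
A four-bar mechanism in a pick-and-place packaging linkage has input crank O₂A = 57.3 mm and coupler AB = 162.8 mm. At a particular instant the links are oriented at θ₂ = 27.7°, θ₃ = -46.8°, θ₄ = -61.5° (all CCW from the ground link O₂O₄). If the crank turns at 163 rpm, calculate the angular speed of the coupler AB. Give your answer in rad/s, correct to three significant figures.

ω₂ = 17.07 rad/s (from 163 rpm).
Differentiating the loop-closure r₂e^{iθ₂}+r₃e^{iθ₃}=r₁+r₄e^{iθ₄} gives r₂ω₂e^{iθ₂}+r₃ω₃e^{iθ₃}=r₄ω₄e^{iθ₄}.
Eliminating the other unknown: ω₃ = r₂ω₂ sin(θ₄−θ₂) / [r₃ sin(θ₃−θ₄)].
Numerator sine = -0.99990; denominator sine = +0.25376.
Result = 0.0573·17.07·(-0.99990) / (0.1628·(+0.25376)) = -23.673 rad/s; magnitude 23.673 rad/s.

23.7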